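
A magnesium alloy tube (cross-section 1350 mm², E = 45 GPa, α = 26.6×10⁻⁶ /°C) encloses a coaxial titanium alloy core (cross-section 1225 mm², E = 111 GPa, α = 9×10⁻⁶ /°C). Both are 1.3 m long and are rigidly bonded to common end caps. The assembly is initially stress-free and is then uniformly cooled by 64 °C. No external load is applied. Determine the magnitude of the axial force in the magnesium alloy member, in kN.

Both members must finish at the same length. With the larger α, the magnesium alloy tends to over-contract; the plates restrain it, putting the magnesium alloy in tension and the titanium alloy in compression. With no external load the two internal forces are equal and opposite, magnitude P.
Compatibility of the two members (thermal + elastic change equal): (α₁ − α₂)ΔT = P·[1/(A₁E₁) + 1/(A₂E₂)].
|α₁ − α₂|·ΔT = 17.6×10⁻⁶ × 64 = 0.001126.
1/(A₁E₁) + 1/(A₂E₂) = 1/(1350×45×10³) + 1/(1225×111×10³) = 2.382×10⁻⁸ N⁻¹.
So P = 0.001126 / 2.382×10⁻⁸ = 47.3 kN.

P ≈ 47.3 kN (tensile in the magnesium alloy)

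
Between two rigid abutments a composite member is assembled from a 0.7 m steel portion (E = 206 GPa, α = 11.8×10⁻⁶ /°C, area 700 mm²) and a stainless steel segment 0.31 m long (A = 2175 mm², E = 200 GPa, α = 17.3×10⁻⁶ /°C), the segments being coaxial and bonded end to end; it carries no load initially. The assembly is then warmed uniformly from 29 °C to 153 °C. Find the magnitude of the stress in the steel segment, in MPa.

σ ≈ 433 MPa (compressive)

If the supports were absent, the total length change would be Σ αᵢΔT Lᵢ = 11.8×10⁻⁶×124×700 + 17.3×10⁻⁶×124×310 = 1.689 mm.
The walls prevent any net length change, so an axial force P (same in every segment) develops. Compatibility: P · Σ Lᵢ/(AᵢEᵢ) = δ_free.
The series flexibility is Σ Lᵢ/(AᵢEᵢ) = 700/(700×206×10³) + 310/(2175×200×10³) = 5.567×10⁻⁶ mm/N.
P = 1.689 / 5.567×10⁻⁶ = 303400 N = 303.4 kN, compressive.
σ_{steel} = P / A = 303400 / 700 = 433.5 MPa.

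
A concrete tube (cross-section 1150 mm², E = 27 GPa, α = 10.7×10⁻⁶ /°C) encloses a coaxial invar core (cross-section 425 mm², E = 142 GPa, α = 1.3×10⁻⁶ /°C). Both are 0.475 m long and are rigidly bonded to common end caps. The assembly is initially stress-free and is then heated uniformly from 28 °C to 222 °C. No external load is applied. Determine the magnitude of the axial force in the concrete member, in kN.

P ≈ 37.4 kN (compressive in the concrete)

Equilibrium of a rigid end plate with no external load gives equal and opposite internal forces ±P in the two members. Since α_{concrete} > α_{invar}, heating drives the concrete into compression and the invar into tension.
Equating the net (thermal + elastic) strains gives |α₁ − α₂|·ΔT = P·[1/(A₁E₁) + 1/(A₂E₂)].
|α₁ − α₂|·ΔT = 9.4×10⁻⁶ × 194 = 0.001824.
1/(A₁E₁) + 1/(A₂E₂) = 1/(1150×27×10³) + 1/(425×142×10³) = 4.878×10⁻⁸ N⁻¹.
P = 0.001824 / 4.878×10⁻⁸ = 37390 N = 37.39 kN.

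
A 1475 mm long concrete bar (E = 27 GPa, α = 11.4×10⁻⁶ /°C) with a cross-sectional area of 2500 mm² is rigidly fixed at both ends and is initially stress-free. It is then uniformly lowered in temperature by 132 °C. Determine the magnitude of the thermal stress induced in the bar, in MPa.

σ ≈ 40.6 MPa (tensile)

With length fixed, the mechanical strain must cancel the thermal strain αΔT = 11.4×10⁻⁶ × 132 = 1504.8×10⁻⁶.
σ = EαΔT = 27×10³ × 11.4×10⁻⁶ × 132 = 40.63 MPa (tensile; the bar is trying to contract).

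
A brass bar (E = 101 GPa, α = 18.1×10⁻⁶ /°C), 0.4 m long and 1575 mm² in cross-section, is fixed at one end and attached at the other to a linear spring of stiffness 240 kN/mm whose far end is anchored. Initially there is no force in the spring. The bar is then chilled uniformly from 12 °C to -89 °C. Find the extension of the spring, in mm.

δ ≈ 0.456 mm

The unrestrained thermal change is αΔT L = 18.1×10⁻⁶ × 101 × 400 = 0.7312 mm.
Let P be the tensile force in the spring. The bar extends elastically by PL/(AE) and the spring stretches by P/k; together these equal δ_free.
So P = δ_free / [L/(AE) + 1/k] = 0.7312 / [ 400/(1575×101×10³) + 1/(240×10³) ].
P = 0.7312 / 6.681×10⁻⁶ = 109400 N.
Spring extension = P/k = 109400/(240×10³) = 0.456 mm.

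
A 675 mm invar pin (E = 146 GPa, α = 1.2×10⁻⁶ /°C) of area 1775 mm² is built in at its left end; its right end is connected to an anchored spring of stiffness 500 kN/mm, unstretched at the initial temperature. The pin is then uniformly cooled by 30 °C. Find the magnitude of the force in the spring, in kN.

P ≈ 5.28 kN

If the spring were absent the pin would shorten by αΔT L = 1.2×10⁻⁶ × 30 × 675 = 0.0243 mm.
Let P be the tensile force in the spring. The pin extends elastically by PL/(AE) and the spring stretches by P/k; together these equal δ_free.
P [ L/(AE) + 1/k ] = δ_free → P [ 675/(1775×146×10³) + 1/(500×10³) ] = 0.0243.
P = 0.0243 / 4.605×10⁻⁶ = 5277 N.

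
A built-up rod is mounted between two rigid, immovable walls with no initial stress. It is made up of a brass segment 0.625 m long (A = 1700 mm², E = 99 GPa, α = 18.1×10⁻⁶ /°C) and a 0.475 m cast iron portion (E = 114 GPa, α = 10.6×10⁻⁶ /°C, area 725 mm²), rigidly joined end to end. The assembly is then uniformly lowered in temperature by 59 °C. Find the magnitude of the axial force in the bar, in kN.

With the walls removed the bar would change length by δ_free = Σ αᵢΔT Lᵢ = 18.1×10⁻⁶×59×625 + 10.6×10⁻⁶×59×475 = 0.9645 mm.
The rigid supports impose zero overall length change; the single axial force P common to all segments must satisfy P Σ Lᵢ/(AᵢEᵢ) = δ_free.
The series flexibility is Σ Lᵢ/(AᵢEᵢ) = 625/(1700×99×10³) + 475/(725×114×10³) = 9.461×10⁻⁶ mm/N.
P = 0.9645 / 9.461×10⁻⁶ = 101900 N = 101.9 kN, tensile.

P ≈ 102 kN (tensile)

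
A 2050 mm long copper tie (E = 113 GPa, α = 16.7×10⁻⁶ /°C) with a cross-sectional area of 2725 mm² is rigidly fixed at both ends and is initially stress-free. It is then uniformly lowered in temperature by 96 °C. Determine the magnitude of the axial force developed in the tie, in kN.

P ≈ 494 kN (tensile)

The ends cannot move, so σ = EαΔT = 113×10³ × 16.7×10⁻⁶ × 96 = 181.2 MPa.
Axial force P = σA = 181.2 × 2725 = 493700 N = 493.7 kN, tensile.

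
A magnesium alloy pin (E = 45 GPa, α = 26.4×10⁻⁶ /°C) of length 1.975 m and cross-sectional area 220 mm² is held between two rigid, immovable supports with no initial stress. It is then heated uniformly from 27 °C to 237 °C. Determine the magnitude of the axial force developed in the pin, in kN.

P ≈ 54.9 kN (compressive)

The ends cannot move, so σ = EαΔT = 45×10³ × 26.4×10⁻⁶ × 210 = 249.5 MPa.
Axial force P = σA = 249.5 × 220 = 54890 N = 54.89 kN, compressive.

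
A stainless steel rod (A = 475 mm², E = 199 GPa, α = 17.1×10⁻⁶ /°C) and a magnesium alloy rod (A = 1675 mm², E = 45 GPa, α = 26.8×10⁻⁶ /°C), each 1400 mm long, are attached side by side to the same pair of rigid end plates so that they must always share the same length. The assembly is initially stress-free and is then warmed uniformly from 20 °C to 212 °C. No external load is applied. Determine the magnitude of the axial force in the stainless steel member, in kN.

The magnesium alloy has the larger α, so on heating it would change length more than the stainless steel if both were free. The rigid plates force a common final length, so the magnesium alloy is put into compression and the stainless steel into tension, with equal and opposite forces P (no external load).
Compatibility of the two members (thermal + elastic change equal): (α₁ − α₂)ΔT = P·[1/(A₁E₁) + 1/(A₂E₂)].
|α₁ − α₂|·ΔT = 9.7×10⁻⁶ × 192 = 0.001862.
1/(A₁E₁) + 1/(A₂E₂) = 1/(475×199×10³) + 1/(1675×45×10³) = 2.385×10⁻⁸ N⁻¹.
P = 0.001862 / 2.385×10⁻⁸ = 78100 N = 78.1 kN.

P ≈ 78.1 kN (tensile in the stainless steel)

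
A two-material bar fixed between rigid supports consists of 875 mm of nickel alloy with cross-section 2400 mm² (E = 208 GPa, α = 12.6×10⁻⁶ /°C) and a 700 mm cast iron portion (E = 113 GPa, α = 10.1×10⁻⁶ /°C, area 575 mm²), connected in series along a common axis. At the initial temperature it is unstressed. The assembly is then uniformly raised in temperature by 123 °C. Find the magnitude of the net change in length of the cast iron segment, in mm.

|ΔL| ≈ 1.04 mm

Free thermal expansion of the whole bar: Σ αᵢΔT Lᵢ = 12.6×10⁻⁶×123×875 + 10.1×10⁻⁶×123×700 = 2.226 mm.
Since the ends are fixed, an axial force P builds up, equal in every segment, with P · Σ Lᵢ/(AᵢEᵢ) = δ_free.
The series flexibility is Σ Lᵢ/(AᵢEᵢ) = 875/(2400×208×10³) + 700/(575×113×10³) = 1.253×10⁻⁵ mm/N.
Hence P = δ_free / Σ(L/AE) = 2.226/1.253×10⁻⁵ = 177.7 kN (compressive).
For the cast iron segment, free thermal change = 10.1×10⁻⁶×123×700 = 0.8696 mm and elastic change from P = 177700×700/(575×113×10³) = 1.914 mm; these oppose, so the net change is 1.04 mm (segment shortens).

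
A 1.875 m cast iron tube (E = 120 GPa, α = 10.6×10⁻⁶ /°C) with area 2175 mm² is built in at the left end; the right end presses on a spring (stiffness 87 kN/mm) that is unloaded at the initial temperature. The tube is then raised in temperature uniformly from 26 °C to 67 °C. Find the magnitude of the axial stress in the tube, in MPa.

σ ≈ 20.1 MPa (compressive)

If the spring were absent the tube would lengthen by αΔT L = 10.6×10⁻⁶ × 41 × 1875 = 0.8149 mm.
Let P be the compressive force at the spring. The tube shortens elastically by PL/(AE) and the spring compresses by P/k; together these equal δ_free.
P [ L/(AE) + 1/k ] = δ_free → P [ 1875/(2175×120×10³) + 1/(87×10³) ] = 0.8149.
P = 0.8149 / 1.868×10⁻⁵ = 43630 N.
σ = P/A = 43630/2175 = 20.06 MPa.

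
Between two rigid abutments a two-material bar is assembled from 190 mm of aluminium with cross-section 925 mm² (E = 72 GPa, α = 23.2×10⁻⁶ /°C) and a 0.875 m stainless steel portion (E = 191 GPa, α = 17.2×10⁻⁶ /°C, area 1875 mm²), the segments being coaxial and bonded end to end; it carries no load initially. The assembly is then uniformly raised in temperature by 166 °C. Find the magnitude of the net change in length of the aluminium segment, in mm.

Free thermal expansion of the whole bar: Σ αᵢΔT Lᵢ = 23.2×10⁻⁶×166×190 + 17.2×10⁻⁶×166×875 = 3.23 mm.
The walls prevent any net length change, so an axial force P (same in every segment) develops. Compatibility: P · Σ Lᵢ/(AᵢEᵢ) = δ_free.
The series flexibility is Σ Lᵢ/(AᵢEᵢ) = 190/(925×72×10³) + 875/(1875×191×10³) = 5.296×10⁻⁶ mm/N.
P = 3.23 / 5.296×10⁻⁶ = 609900 N = 609.9 kN, compressive.
For the aluminium segment, free thermal change = 23.2×10⁻⁶×166×190 = 0.7317 mm and elastic change from P = 609900×190/(925×72×10³) = 1.74 mm; these oppose, so the net change is 1.01 mm (segment shortens).

|ΔL| ≈ 1.01 mm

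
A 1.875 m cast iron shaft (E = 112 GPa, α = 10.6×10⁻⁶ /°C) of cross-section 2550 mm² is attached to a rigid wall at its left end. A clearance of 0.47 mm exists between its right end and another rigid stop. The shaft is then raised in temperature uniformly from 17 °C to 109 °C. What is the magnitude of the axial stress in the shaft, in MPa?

If the wall were absent the shaft would grow by αΔT L = 10.6×10⁻⁶ × 92 × 1875 = 1.828 mm.
The gap closes (δ_free > 0.47 mm) and the wall then resists a further 1.828 − 0.47 = 1.358 mm of expansion.
Compatibility: PL/(AE) = 1.358 mm, so σ = P/A = E × (1.358/1875) = 81.15 MPa.

σ ≈ 81.1 MPa (compressive)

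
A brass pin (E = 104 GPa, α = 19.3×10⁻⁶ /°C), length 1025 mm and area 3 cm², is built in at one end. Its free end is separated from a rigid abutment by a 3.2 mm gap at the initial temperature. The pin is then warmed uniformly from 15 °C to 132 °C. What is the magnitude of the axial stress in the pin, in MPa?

σ ≈ 0 MPa

If the wall were absent the pin would grow by αΔT L = 19.3×10⁻⁶ × 117 × 1025 = 2.315 mm.
This is smaller than the 3.2 mm clearance, so the pin expands freely without reaching the stop — the stress is zero.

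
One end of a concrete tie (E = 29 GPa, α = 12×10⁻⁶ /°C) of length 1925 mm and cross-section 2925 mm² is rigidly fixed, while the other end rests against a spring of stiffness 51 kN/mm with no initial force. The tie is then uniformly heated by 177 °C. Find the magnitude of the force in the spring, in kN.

Free thermal expansion: δ_free = αΔT L = 12×10⁻⁶ × 177 × 1925 = 4.089 mm.
Let P be the compressive force at the spring. The tie shortens elastically by PL/(AE) and the spring compresses by P/k; together these equal δ_free.
P [ L/(AE) + 1/k ] = δ_free → P [ 1925/(2925×29×10³) + 1/(51×10³) ] = 4.089.
P = 4.089 / 4.23×10⁻⁵ = 96660 N.

P ≈ 96.7 kN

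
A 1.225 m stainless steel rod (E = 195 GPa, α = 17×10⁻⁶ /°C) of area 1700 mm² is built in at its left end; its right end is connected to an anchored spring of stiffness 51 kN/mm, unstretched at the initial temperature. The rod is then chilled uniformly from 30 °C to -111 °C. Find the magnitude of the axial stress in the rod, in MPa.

σ ≈ 74.1 MPa (tensile)

If the spring were absent the rod would shorten by αΔT L = 17×10⁻⁶ × 141 × 1225 = 2.936 mm.
With a force P in the spring, the elastic change of the rod is PL/(AE) and that of the spring is P/k; compatibility requires their sum to equal δ_free.
P [ L/(AE) + 1/k ] = δ_free → P [ 1225/(1700×195×10³) + 1/(51×10³) ] = 2.936.
P = 2.936 / 2.33×10⁻⁵ = 126000 N.
σ = P/A = 126000/1700 = 74.12 MPa.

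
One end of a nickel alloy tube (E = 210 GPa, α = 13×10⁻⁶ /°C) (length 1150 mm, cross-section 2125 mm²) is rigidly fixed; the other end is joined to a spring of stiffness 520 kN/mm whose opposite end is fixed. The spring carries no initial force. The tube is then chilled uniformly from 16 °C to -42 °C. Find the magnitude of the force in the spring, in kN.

P ≈ 193 kN

Free thermal contraction: δ_free = αΔT L = 13×10⁻⁶ × 58 × 1150 = 0.8671 mm.
With a force P in the spring, the elastic change of the tube is PL/(AE) and that of the spring is P/k; compatibility requires their sum to equal δ_free.
P [ L/(AE) + 1/k ] = δ_free → P [ 1150/(2125×210×10³) + 1/(520×10³) ] = 0.8671.
P = 0.8671 / 4.5×10⁻⁶ = 192700 N.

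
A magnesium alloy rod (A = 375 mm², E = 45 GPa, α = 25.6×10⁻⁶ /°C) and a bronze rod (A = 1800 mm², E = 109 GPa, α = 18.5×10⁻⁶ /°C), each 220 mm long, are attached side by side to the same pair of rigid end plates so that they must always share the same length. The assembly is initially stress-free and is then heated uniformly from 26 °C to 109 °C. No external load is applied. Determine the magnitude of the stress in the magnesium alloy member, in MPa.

σ ≈ 24.4 MPa (compressive)

Both members must finish at the same length. With the larger α, the magnesium alloy tends to over-expand; the plates restrain it, putting the magnesium alloy in compression and the bronze in tension. With no external load the two internal forces are equal and opposite, magnitude P.
Compatibility of the two members (thermal + elastic change equal): (α₁ − α₂)ΔT = P·[1/(A₁E₁) + 1/(A₂E₂)].
|α₁ − α₂|·ΔT = 7.1×10⁻⁶ × 83 = 0.0005893.
1/(A₁E₁) + 1/(A₂E₂) = 1/(375×45×10³) + 1/(1800×109×10³) = 6.436×10⁻⁸ N⁻¹.
P = 0.0005893 / 6.436×10⁻⁸ = 9157 N = 9.157 kN.
σ_{magnesium alloy} = P/A₁ = 9157/375 = 24.42 MPa, compressive.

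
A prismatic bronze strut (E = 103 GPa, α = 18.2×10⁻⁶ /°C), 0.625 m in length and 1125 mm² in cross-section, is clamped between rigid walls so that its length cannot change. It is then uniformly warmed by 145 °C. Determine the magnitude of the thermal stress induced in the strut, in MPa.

With length fixed, the mechanical strain must cancel the thermal strain αΔT = 18.2×10⁻⁶ × 145 = 2639×10⁻⁶.
σ = EαΔT = 103×10³ × 18.2×10⁻⁶ × 145 = 271.8 MPa (compressive; the strut is trying to expand).

σ ≈ 272 MPa (compressive)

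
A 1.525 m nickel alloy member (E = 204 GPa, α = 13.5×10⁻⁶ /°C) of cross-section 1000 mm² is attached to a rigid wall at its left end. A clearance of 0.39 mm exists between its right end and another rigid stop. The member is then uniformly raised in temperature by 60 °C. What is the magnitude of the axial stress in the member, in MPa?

If the wall were absent the member would grow by αΔT L = 13.5×10⁻⁶ × 60 × 1525 = 1.235 mm.
After closing the 0.39 mm clearance, 1.235 − 0.39 = 0.8452 mm of expansion remains to be suppressed by the wall.
So σ = E(δ_free − g)/L = 204×10³ × 0.8452/1525 = 113.1 MPa.

σ ≈ 113 MPa (compressive)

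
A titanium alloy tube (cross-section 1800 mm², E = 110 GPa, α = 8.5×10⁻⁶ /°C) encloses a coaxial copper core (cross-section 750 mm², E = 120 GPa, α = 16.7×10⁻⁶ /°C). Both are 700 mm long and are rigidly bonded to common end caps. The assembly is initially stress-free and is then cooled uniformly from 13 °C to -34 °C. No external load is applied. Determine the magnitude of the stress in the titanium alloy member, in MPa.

Both members must finish at the same length. With the larger α, the copper tends to over-contract; the plates restrain it, putting the copper in tension and the titanium alloy in compression. With no external load the two internal forces are equal and opposite, magnitude P.
Compatibility of the two members (thermal + elastic change equal): (α₁ − α₂)ΔT = P·[1/(A₁E₁) + 1/(A₂E₂)].
|α₁ − α₂|·ΔT = 8.2×10⁻⁶ × 47 = 0.0003854.
1/(A₁E₁) + 1/(A₂E₂) = 1/(1800×110×10³) + 1/(750×120×10³) = 1.616×10⁻⁸ N⁻¹.
So P = 0.0003854 / 1.616×10⁻⁸ = 23.85 kN.
σ_{titanium alloy} = P/A₁ = 23850/1800 = 13.25 MPa, compressive.

σ ≈ 13.2 MPa (compressive)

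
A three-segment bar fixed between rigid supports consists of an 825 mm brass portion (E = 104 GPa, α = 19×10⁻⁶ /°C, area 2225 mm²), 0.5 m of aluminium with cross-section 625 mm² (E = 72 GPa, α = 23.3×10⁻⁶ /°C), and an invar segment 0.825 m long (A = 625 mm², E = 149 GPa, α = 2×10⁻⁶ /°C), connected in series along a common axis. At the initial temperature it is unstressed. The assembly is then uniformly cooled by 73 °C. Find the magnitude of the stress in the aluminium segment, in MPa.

σ ≈ 144 MPa (tensile)

With the walls removed the bar would change length by δ_free = Σ αᵢΔT Lᵢ = 19×10⁻⁶×73×825 + 23.3×10⁻⁶×73×500 + 2×10⁻⁶×73×825 = 2.115 mm.
The rigid supports impose zero overall length change; the single axial force P common to all segments must satisfy P Σ Lᵢ/(AᵢEᵢ) = δ_free.
The series flexibility is Σ Lᵢ/(AᵢEᵢ) = 825/(2225×104×10³) + 500/(625×72×10³) + 825/(625×149×10³) = 2.354×10⁻⁵ mm/N.
So P = 2.115 / 2.354×10⁻⁵ = 89.87 kN, tensile.
σ_{aluminium} = P / A = 89870 / 625 = 143.8 MPa.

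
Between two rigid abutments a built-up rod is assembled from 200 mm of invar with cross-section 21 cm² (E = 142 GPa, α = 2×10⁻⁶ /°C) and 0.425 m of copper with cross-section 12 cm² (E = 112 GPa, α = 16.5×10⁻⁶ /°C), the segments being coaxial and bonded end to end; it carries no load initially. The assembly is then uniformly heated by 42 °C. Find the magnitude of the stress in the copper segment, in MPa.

If the supports were absent, the total length change would be Σ αᵢΔT Lᵢ = 2×10⁻⁶×42×200 + 16.5×10⁻⁶×42×425 = 0.3113 mm.
The rigid supports impose zero overall length change; the single axial force P common to all segments must satisfy P Σ Lᵢ/(AᵢEᵢ) = δ_free.
The series flexibility is Σ Lᵢ/(AᵢEᵢ) = 200/(2100×142×10³) + 425/(1200×112×10³) = 3.833×10⁻⁶ mm/N.
P = 0.3113 / 3.833×10⁻⁶ = 81220 N = 81.22 kN, compressive.
σ_{copper} = P / A = 81220 / 1200 = 67.69 MPa.

σ ≈ 67.7 MPa (compressive)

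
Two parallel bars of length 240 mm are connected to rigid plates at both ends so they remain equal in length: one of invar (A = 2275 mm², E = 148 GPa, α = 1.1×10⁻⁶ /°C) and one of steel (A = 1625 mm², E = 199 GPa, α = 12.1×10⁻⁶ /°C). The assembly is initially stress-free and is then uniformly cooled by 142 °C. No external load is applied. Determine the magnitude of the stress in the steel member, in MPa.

Both members must finish at the same length. With the larger α, the steel tends to over-contract; the plates restrain it, putting the steel in tension and the invar in compression. With no external load the two internal forces are equal and opposite, magnitude P.
Compatibility of the two members (thermal + elastic change equal): (α₁ − α₂)ΔT = P·[1/(A₁E₁) + 1/(A₂E₂)].
|α₁ − α₂|·ΔT = 11×10⁻⁶ × 142 = 0.001562.
1/(A₁E₁) + 1/(A₂E₂) = 1/(2275×148×10³) + 1/(1625×199×10³) = 6.062×10⁻⁹ N⁻¹.
So P = 0.001562 / 6.062×10⁻⁹ = 257.7 kN.
σ_{steel} = P/A₂ = 257700/1625 = 158.6 MPa, tensile.

σ ≈ 159 MPa (tensile)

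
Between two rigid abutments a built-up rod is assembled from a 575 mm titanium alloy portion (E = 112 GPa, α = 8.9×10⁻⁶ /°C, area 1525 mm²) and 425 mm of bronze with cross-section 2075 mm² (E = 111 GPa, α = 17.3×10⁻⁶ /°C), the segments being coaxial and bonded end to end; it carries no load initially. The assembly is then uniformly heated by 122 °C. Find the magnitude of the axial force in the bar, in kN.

P ≈ 292 kN (compressive)

With the walls removed the bar would change length by δ_free = Σ αᵢΔT Lᵢ = 8.9×10⁻⁶×122×575 + 17.3×10⁻⁶×122×425 = 1.521 mm.
The walls prevent any net length change, so an axial force P (same in every segment) develops. Compatibility: P · Σ Lᵢ/(AᵢEᵢ) = δ_free.
The series flexibility is Σ Lᵢ/(AᵢEᵢ) = 575/(1525×112×10³) + 425/(2075×111×10³) = 5.212×10⁻⁶ mm/N.
P = 1.521 / 5.212×10⁻⁶ = 291900 N = 291.9 kN, compressive.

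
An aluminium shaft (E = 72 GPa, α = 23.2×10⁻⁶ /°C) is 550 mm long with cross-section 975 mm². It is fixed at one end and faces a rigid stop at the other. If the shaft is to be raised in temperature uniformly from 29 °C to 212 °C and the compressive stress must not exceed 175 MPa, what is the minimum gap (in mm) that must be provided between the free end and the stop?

g ≈ 0.998 mm

With no wall the shaft would lengthen by αΔT L = 23.2×10⁻⁶ × 183 × 550 = 2.335 mm.
At the allowable stress the elastic shortening the wall may impose is σL/E = 175 × 550 / (72×10³) = 1.337 mm.
The gap must absorb the remainder: g_min = 2.335 − 1.337 = 0.9983 mm.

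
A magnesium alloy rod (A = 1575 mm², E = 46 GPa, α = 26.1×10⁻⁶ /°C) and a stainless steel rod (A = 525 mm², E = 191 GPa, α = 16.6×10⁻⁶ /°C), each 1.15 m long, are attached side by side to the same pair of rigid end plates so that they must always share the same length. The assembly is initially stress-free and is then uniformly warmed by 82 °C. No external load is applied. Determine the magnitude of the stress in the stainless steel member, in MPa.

σ ≈ 62.4 MPa (tensile)

Equilibrium of a rigid end plate with no external load gives equal and opposite internal forces ±P in the two members. Since α_{magnesium alloy} > α_{stainless steel}, heating drives the magnesium alloy into compression and the stainless steel into tension.
Setting the final lengths equal and cancelling L: (α₁ − α₂)ΔT = P/(A₁E₁) + P/(A₂E₂).
|α₁ − α₂|·ΔT = 9.5×10⁻⁶ × 82 = 0.000779.
1/(A₁E₁) + 1/(A₂E₂) = 1/(1575×46×10³) + 1/(525×191×10³) = 2.378×10⁻⁸ N⁻¹.
P = 0.000779 / 2.378×10⁻⁸ = 32770 N = 32.77 kN.
σ_{stainless steel} = P/A₂ = 32770/525 = 62.41 MPa, tensile.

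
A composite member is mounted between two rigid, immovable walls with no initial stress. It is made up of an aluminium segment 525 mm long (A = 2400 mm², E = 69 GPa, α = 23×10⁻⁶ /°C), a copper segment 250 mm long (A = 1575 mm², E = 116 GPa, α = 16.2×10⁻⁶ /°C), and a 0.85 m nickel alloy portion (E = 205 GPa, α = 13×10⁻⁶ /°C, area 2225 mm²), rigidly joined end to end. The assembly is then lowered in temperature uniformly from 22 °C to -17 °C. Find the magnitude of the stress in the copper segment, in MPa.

σ ≈ 105 MPa (tensile)

With the walls removed the bar would change length by δ_free = Σ αᵢΔT Lᵢ = 23×10⁻⁶×39×525 + 16.2×10⁻⁶×39×250 + 13×10⁻⁶×39×850 = 1.06 mm.
The rigid supports impose zero overall length change; the single axial force P common to all segments must satisfy P Σ Lᵢ/(AᵢEᵢ) = δ_free.
The series flexibility is Σ Lᵢ/(AᵢEᵢ) = 525/(2400×69×10³) + 250/(1575×116×10³) + 850/(2225×205×10³) = 6.402×10⁻⁶ mm/N.
P = 1.06 / 6.402×10⁻⁶ = 165500 N = 165.5 kN, tensile.
σ_{copper} = P / A = 165500 / 1575 = 105.1 MPa.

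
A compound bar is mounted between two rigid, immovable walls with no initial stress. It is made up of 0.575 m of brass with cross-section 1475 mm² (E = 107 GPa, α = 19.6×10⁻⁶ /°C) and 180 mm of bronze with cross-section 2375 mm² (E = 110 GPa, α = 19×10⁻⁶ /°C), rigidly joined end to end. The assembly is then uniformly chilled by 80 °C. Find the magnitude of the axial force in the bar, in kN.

Free thermal contraction of the whole bar: Σ αᵢΔT Lᵢ = 19.6×10⁻⁶×80×575 + 19×10⁻⁶×80×180 = 1.175 mm.
The rigid supports impose zero overall length change; the single axial force P common to all segments must satisfy P Σ Lᵢ/(AᵢEᵢ) = δ_free.
Σ Lᵢ/(AᵢEᵢ) = 575/(1475×107×10³) + 180/(2375×110×10³) = 4.332×10⁻⁶ mm/N.
So P = 1.175 / 4.332×10⁻⁶ = 271.3 kN, tensile.

P ≈ 271 kN (tensile)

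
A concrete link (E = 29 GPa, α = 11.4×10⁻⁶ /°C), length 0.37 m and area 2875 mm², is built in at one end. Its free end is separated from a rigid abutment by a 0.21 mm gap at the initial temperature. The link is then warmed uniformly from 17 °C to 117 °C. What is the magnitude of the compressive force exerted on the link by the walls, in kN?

Unrestrained expansion: δ_free = αΔT L = 11.4×10⁻⁶ × 100 × 370 = 0.4218 mm.
This exceeds the 0.21 mm gap, so the wall pushes back. The portion of expansion that must be recovered elastically is δ_free − gap = 0.4218 − 0.21 = 0.2118 mm.
So σ = E(δ_free − g)/L = 29×10³ × 0.2118/370 = 16.6 MPa.
P = σA = 16.6 × 2875 = 47.73 kN.

P ≈ 47.7 kN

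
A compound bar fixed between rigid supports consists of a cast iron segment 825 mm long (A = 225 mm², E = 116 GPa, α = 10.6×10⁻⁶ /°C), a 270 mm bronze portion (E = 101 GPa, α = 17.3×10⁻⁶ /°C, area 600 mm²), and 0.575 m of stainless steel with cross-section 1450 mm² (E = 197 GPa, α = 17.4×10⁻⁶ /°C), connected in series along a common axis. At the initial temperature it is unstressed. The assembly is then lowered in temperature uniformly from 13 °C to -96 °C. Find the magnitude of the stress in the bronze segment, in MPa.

σ ≈ 112 MPa (tensile)

With the walls removed the bar would change length by δ_free = Σ αᵢΔT Lᵢ = 10.6×10⁻⁶×109×825 + 17.3×10⁻⁶×109×270 + 17.4×10⁻⁶×109×575 = 2.553 mm.
The walls prevent any net length change, so an axial force P (same in every segment) develops. Compatibility: P · Σ Lᵢ/(AᵢEᵢ) = δ_free.
The series flexibility is Σ Lᵢ/(AᵢEᵢ) = 825/(225×116×10³) + 270/(600×101×10³) + 575/(1450×197×10³) = 3.808×10⁻⁵ mm/N.
So P = 2.553 / 3.808×10⁻⁵ = 67.04 kN, tensile.
σ_{bronze} = P / A = 67040 / 600 = 111.7 MPa.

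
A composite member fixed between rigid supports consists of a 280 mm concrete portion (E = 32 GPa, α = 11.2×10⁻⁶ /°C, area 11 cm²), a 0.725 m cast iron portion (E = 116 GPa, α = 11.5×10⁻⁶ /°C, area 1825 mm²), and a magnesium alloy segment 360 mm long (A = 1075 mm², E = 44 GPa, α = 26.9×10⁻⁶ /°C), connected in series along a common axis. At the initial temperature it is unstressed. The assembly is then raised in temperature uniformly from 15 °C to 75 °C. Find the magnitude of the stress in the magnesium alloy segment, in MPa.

σ ≈ 62.2 MPa (compressive)

With the walls removed the bar would change length by δ_free = Σ αᵢΔT Lᵢ = 11.2×10⁻⁶×60×280 + 11.5×10⁻⁶×60×725 + 26.9×10⁻⁶×60×360 = 1.269 mm.
Since the ends are fixed, an axial force P builds up, equal in every segment, with P · Σ Lᵢ/(AᵢEᵢ) = δ_free.
The series flexibility is Σ Lᵢ/(AᵢEᵢ) = 280/(1100×32×10³) + 725/(1825×116×10³) + 360/(1075×44×10³) = 1.899×10⁻⁵ mm/N.
So P = 1.269 / 1.899×10⁻⁵ = 66.85 kN, compressive.
σ_{magnesium alloy} = P / A = 66850 / 1075 = 62.18 MPa.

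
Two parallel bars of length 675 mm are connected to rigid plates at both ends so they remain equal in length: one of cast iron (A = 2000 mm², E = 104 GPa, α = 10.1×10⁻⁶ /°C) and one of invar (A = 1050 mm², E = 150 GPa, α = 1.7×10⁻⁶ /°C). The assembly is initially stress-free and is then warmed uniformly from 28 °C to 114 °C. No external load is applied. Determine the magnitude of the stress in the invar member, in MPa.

σ ≈ 61.7 MPa (tensile)

The cast iron has the larger α, so on heating it would change length more than the invar if both were free. The rigid plates force a common final length, so the cast iron is put into compression and the invar into tension, with equal and opposite forces P (no external load).
Setting the final lengths equal and cancelling L: (α₁ − α₂)ΔT = P/(A₁E₁) + P/(A₂E₂).
|α₁ − α₂|·ΔT = 8.4×10⁻⁶ × 86 = 0.0007224.
1/(A₁E₁) + 1/(A₂E₂) = 1/(2000×104×10³) + 1/(1050×150×10³) = 1.116×10⁻⁸ N⁻¹.
P = 0.0007224 / 1.116×10⁻⁸ = 64750 N = 64.75 kN.
σ_{invar} = P/A₂ = 64750/1050 = 61.67 MPa, tensile.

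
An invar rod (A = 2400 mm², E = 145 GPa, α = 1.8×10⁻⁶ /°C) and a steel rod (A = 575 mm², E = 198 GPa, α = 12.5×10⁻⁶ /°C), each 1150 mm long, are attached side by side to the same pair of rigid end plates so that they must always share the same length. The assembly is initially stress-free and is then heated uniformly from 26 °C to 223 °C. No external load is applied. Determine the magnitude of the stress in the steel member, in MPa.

σ ≈ 314 MPa (compressive)

Both members must finish at the same length. With the larger α, the steel tends to over-expand; the plates restrain it, putting the steel in compression and the invar in tension. With no external load the two internal forces are equal and opposite, magnitude P.
Equating the net (thermal + elastic) strains gives |α₁ − α₂|·ΔT = P·[1/(A₁E₁) + 1/(A₂E₂)].
|α₁ − α₂|·ΔT = 10.7×10⁻⁶ × 197 = 0.002108.
1/(A₁E₁) + 1/(A₂E₂) = 1/(2400×145×10³) + 1/(575×198×10³) = 1.166×10⁻⁸ N⁻¹.
So P = 0.002108 / 1.166×10⁻⁸ = 180.8 kN.
σ_{steel} = P/A₂ = 180800/575 = 314.5 MPa, compressive.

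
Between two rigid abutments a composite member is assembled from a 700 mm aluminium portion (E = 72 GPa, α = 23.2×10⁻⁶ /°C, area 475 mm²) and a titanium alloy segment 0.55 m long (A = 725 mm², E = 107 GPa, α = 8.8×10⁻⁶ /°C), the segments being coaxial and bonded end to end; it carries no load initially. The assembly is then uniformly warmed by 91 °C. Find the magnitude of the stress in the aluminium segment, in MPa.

σ ≈ 147 MPa (compressive)

With the walls removed the bar would change length by δ_free = Σ αᵢΔT Lᵢ = 23.2×10⁻⁶×91×700 + 8.8×10⁻⁶×91×550 = 1.918 mm.
The walls prevent any net length change, so an axial force P (same in every segment) develops. Compatibility: P · Σ Lᵢ/(AᵢEᵢ) = δ_free.
The series flexibility is Σ Lᵢ/(AᵢEᵢ) = 700/(475×72×10³) + 550/(725×107×10³) = 2.756×10⁻⁵ mm/N.
Hence P = δ_free / Σ(L/AE) = 1.918/2.756×10⁻⁵ = 69.61 kN (compressive).
σ_{aluminium} = P / A = 69610 / 475 = 146.5 MPa.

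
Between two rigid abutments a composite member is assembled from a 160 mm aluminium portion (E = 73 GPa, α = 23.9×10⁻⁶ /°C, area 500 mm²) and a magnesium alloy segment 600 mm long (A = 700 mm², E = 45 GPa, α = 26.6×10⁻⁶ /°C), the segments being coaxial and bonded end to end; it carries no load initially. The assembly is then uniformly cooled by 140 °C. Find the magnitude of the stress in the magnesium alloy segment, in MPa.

σ ≈ 169 MPa (tensile)

Free thermal contraction of the whole bar: Σ αᵢΔT Lᵢ = 23.9×10⁻⁶×140×160 + 26.6×10⁻⁶×140×600 = 2.77 mm.
The rigid supports impose zero overall length change; the single axial force P common to all segments must satisfy P Σ Lᵢ/(AᵢEᵢ) = δ_free.
The series flexibility is Σ Lᵢ/(AᵢEᵢ) = 160/(500×73×10³) + 600/(700×45×10³) = 2.343×10⁻⁵ mm/N.
So P = 2.77 / 2.343×10⁻⁵ = 118.2 kN, tensile.
σ_{magnesium alloy} = P / A = 118200 / 700 = 168.9 MPa.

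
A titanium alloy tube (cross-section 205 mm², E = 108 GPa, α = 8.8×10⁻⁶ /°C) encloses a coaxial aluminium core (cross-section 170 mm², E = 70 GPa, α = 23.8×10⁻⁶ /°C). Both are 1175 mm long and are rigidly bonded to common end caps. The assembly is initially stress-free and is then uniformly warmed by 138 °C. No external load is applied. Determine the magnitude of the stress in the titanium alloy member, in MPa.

σ ≈ 78.2 MPa (tensile)

Equilibrium of a rigid end plate with no external load gives equal and opposite internal forces ±P in the two members. Since α_{aluminium} > α_{titanium alloy}, heating drives the aluminium into compression and the titanium alloy into tension.
Equating the net (thermal + elastic) strains gives |α₁ − α₂|·ΔT = P·[1/(A₁E₁) + 1/(A₂E₂)].
|α₁ − α₂|·ΔT = 15×10⁻⁶ × 138 = 0.00207.
1/(A₁E₁) + 1/(A₂E₂) = 1/(205×108×10³) + 1/(170×70×10³) = 1.292×10⁻⁷ N⁻¹.
P = 0.00207 / 1.292×10⁻⁷ = 16020 N = 16.02 kN.
σ_{titanium alloy} = P/A₁ = 16020/205 = 78.15 MPa, tensile.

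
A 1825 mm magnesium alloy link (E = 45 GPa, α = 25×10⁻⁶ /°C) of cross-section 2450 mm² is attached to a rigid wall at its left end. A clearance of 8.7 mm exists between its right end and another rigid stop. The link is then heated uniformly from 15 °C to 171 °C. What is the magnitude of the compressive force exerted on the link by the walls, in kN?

P ≈ 0 kN

Free thermal elongation = αΔT L = 25×10⁻⁶ × 156 × 1825 = 7.117 mm.
Since δ_free = 7.12 mm is less than the 8.7 mm gap, the link never touches the wall. No axial force develops.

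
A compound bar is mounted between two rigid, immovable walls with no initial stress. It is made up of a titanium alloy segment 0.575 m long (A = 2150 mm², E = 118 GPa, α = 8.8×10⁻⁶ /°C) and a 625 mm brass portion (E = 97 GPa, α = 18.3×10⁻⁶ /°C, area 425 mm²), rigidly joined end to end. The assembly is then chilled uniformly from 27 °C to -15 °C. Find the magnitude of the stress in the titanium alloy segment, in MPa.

σ ≈ 18.5 MPa (tensile)

Free thermal contraction of the whole bar: Σ αᵢΔT Lᵢ = 8.8×10⁻⁶×42×575 + 18.3×10⁻⁶×42×625 = 0.6929 mm.
The walls prevent any net length change, so an axial force P (same in every segment) develops. Compatibility: P · Σ Lᵢ/(AᵢEᵢ) = δ_free.
Σ Lᵢ/(AᵢEᵢ) = 575/(2150×118×10³) + 625/(425×97×10³) = 1.743×10⁻⁵ mm/N.
So P = 0.6929 / 1.743×10⁻⁵ = 39.76 kN, tensile.
σ_{titanium alloy} = P / A = 39760 / 2150 = 18.49 MPa.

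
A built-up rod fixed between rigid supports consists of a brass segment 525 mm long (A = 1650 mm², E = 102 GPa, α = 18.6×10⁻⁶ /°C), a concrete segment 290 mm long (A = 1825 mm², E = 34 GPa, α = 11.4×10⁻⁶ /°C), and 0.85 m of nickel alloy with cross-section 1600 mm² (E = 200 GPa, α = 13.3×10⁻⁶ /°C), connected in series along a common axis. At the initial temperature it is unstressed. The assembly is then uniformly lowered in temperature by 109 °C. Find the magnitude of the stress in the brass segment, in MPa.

If the supports were absent, the total length change would be Σ αᵢΔT Lᵢ = 18.6×10⁻⁶×109×525 + 11.4×10⁻⁶×109×290 + 13.3×10⁻⁶×109×850 = 2.657 mm.
Since the ends are fixed, an axial force P builds up, equal in every segment, with P · Σ Lᵢ/(AᵢEᵢ) = δ_free.
The series flexibility is Σ Lᵢ/(AᵢEᵢ) = 525/(1650×102×10³) + 290/(1825×34×10³) + 850/(1600×200×10³) = 1.045×10⁻⁵ mm/N.
Hence P = δ_free / Σ(L/AE) = 2.657/1.045×10⁻⁵ = 254.3 kN (tensile).
σ_{brass} = P / A = 254300 / 1650 = 154.1 MPa.

σ ≈ 154 MPa (tensile)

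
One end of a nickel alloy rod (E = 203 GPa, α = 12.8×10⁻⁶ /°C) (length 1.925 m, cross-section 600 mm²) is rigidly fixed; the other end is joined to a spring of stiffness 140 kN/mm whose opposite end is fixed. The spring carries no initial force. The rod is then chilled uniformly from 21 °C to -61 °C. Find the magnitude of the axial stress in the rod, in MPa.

σ ≈ 147 MPa (tensile)

The unrestrained thermal change is αΔT L = 12.8×10⁻⁶ × 82 × 1925 = 2.02 mm.
Let P be the tensile force in the spring. The rod extends elastically by PL/(AE) and the spring stretches by P/k; together these equal δ_free.
So P = δ_free / [L/(AE) + 1/k] = 2.02 / [ 1925/(600×203×10³) + 1/(140×10³) ].
P = 2.02 / 2.295×10⁻⁵ = 88050 N.
σ = P/A = 88050/600 = 146.7 MPa.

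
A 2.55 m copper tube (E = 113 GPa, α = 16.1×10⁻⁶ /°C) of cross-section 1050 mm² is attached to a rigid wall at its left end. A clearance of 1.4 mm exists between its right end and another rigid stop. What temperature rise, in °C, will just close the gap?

The gap closes when αΔT L = 1.4 mm, since the tube is still unstressed at that instant.
So ΔT = g/(αL) = 1.4/(16.1×10⁻⁶ × 2550) = 34.1 °C.

ΔT ≈ 34.1 °C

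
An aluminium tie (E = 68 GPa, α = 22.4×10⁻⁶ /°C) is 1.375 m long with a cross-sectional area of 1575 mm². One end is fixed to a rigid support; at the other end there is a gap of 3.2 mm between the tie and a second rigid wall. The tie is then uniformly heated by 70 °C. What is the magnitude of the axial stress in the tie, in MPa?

Unrestrained expansion: δ_free = αΔT L = 22.4×10⁻⁶ × 70 × 1375 = 2.156 mm.
This is smaller than the 3.2 mm clearance, so the tie expands freely without reaching the stop — the stress is zero.

σ ≈ 0 MPa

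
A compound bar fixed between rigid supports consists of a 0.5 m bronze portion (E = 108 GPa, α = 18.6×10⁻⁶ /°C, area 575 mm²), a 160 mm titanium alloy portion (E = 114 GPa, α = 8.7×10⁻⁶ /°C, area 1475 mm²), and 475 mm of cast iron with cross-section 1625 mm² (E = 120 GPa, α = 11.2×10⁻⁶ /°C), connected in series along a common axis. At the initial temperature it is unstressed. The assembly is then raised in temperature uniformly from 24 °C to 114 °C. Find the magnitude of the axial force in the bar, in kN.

If the supports were absent, the total length change would be Σ αᵢΔT Lᵢ = 18.6×10⁻⁶×90×500 + 8.7×10⁻⁶×90×160 + 11.2×10⁻⁶×90×475 = 1.441 mm.
The rigid supports impose zero overall length change; the single axial force P common to all segments must satisfy P Σ Lᵢ/(AᵢEᵢ) = δ_free.
Σ Lᵢ/(AᵢEᵢ) = 500/(575×108×10³) + 160/(1475×114×10³) + 475/(1625×120×10³) = 1.144×10⁻⁵ mm/N.
P = 1.441 / 1.144×10⁻⁵ = 126000 N = 126 kN, compressive.

P ≈ 126 kN (compressive)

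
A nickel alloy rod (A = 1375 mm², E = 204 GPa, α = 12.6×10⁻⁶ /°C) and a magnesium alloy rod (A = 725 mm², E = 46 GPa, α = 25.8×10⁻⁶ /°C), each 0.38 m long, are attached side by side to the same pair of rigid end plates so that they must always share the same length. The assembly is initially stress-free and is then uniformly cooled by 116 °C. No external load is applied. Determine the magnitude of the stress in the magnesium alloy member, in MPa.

Both members must finish at the same length. With the larger α, the magnesium alloy tends to over-contract; the plates restrain it, putting the magnesium alloy in tension and the nickel alloy in compression. With no external load the two internal forces are equal and opposite, magnitude P.
Setting the final lengths equal and cancelling L: (α₁ − α₂)ΔT = P/(A₁E₁) + P/(A₂E₂).
|α₁ − α₂|·ΔT = 13.2×10⁻⁶ × 116 = 0.001531.
1/(A₁E₁) + 1/(A₂E₂) = 1/(1375×204×10³) + 1/(725×46×10³) = 3.355×10⁻⁸ N⁻¹.
So P = 0.001531 / 3.355×10⁻⁸ = 45.64 kN.
σ_{magnesium alloy} = P/A₂ = 45640/725 = 62.95 MPa, tensile.

σ ≈ 63 MPa (tensile)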